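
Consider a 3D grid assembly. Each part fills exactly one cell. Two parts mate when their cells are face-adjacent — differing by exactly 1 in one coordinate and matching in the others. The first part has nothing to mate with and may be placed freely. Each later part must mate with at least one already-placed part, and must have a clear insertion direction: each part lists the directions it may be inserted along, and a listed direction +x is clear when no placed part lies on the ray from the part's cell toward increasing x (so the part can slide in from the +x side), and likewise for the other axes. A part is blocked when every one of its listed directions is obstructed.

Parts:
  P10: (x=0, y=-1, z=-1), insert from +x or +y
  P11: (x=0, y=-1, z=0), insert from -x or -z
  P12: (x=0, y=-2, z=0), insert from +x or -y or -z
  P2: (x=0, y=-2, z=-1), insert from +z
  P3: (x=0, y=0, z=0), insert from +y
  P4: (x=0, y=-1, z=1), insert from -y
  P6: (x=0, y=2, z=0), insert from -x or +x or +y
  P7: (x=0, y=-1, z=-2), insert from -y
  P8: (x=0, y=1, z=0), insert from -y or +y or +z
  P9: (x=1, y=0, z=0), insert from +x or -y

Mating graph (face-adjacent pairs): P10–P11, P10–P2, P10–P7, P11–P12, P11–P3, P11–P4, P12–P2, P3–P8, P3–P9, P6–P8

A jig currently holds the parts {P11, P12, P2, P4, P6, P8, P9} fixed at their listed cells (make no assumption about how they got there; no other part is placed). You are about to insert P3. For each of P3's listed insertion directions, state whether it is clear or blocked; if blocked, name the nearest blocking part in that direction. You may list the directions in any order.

+y: blocked by P8

+y: nearest on ray is P8@(0, 1, 0) ⇒ blocked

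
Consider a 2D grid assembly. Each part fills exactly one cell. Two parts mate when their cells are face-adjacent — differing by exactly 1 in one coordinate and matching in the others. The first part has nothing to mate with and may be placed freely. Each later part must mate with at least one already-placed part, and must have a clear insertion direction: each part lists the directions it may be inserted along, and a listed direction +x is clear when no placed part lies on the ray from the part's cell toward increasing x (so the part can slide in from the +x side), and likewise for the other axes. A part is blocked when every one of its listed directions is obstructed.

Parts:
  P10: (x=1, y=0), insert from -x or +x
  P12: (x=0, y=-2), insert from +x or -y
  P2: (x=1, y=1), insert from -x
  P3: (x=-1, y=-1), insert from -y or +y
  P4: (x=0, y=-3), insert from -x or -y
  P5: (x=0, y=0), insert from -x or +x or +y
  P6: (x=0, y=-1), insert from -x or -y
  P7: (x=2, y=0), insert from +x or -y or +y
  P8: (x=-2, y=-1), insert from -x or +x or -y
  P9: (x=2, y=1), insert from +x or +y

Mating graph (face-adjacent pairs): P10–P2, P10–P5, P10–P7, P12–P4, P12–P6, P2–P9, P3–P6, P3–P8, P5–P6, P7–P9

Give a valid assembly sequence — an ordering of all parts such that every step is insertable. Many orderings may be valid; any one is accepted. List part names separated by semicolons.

P9; P7; P10; P5; P6; P12; P3; P8; P4; P2

1. P9@(2, 1) [+x clear] — {P9}
2. P7@(2, 0) [+x clear] — {P7, P9}
3. P10@(1, 0) [-x clear] — {P10, P7, P9}
4. P5@(0, 0) [-x clear] — {P10, P5, P7, P9}
5. P6@(0, -1) [-x clear] — {P10, P5, P6, P7, P9}
6. P12@(0, -2) [+x clear] — {P10, P12, P5, P6, P7, P9}
7. P3@(-1, -1) [-y clear] — {P10, P12, P3, P5, P6, P7, P9}
8. P8@(-2, -1) [-x clear] — {P10, P12, P3, P5, P6, P7, P8, P9}
9. P4@(0, -3) [-x clear] — {P10, P12, P3, P4, P5, P6, P7, P8, P9}
10. P2@(1, 1) [-x clear] — {P10, P12, P2, P3, P4, P5, P6, P7, P8, P9}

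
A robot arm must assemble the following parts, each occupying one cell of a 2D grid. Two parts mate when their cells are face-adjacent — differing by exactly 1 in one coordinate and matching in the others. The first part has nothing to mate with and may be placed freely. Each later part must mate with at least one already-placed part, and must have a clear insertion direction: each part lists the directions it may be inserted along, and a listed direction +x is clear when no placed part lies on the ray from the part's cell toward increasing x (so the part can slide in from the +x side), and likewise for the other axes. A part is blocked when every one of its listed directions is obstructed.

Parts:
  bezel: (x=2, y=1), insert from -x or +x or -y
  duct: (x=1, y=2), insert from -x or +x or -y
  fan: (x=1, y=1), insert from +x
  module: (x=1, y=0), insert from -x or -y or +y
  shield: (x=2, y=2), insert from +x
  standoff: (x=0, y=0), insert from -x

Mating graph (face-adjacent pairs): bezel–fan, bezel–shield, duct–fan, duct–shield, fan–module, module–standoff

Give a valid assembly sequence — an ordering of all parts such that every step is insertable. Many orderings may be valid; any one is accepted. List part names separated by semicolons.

1. fan@(1, 1) [+x clear] — {fan}
2. bezel@(2, 1) [+x clear] — {bezel, fan}
3. shield@(2, 2) [+x clear] — {bezel, fan, shield}
4. duct@(1, 2) [-x clear] — {bezel, duct, fan, shield}
5. module@(1, 0) [-x clear] — {bezel, duct, fan, module, shield}
6. standoff@(0, 0) [-x clear] — {bezel, duct, fan, module, shield, standoff}

fan; bezel; shield; duct; module; standoff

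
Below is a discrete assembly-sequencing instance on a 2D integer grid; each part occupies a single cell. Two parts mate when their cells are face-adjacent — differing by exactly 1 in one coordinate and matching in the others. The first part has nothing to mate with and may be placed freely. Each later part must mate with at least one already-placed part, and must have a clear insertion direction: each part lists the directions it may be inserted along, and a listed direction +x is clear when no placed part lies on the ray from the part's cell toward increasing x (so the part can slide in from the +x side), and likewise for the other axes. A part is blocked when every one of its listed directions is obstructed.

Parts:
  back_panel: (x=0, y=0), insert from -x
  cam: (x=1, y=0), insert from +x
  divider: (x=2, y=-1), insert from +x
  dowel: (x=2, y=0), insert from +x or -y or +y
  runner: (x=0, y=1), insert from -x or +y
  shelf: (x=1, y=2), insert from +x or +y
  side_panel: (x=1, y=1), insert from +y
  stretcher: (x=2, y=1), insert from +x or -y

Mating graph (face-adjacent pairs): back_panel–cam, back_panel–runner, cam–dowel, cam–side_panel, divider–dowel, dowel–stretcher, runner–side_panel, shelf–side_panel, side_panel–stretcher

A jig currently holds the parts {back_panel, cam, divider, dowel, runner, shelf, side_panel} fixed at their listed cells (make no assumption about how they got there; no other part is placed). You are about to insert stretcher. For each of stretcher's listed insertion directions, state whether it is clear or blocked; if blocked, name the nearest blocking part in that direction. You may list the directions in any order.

+x: ray from stretcher(2, 1) has no placed part ⇒ clear
-y: nearest on ray is dowel@(2, 0) ⇒ blocked

+x: clear; -y: blocked by dowel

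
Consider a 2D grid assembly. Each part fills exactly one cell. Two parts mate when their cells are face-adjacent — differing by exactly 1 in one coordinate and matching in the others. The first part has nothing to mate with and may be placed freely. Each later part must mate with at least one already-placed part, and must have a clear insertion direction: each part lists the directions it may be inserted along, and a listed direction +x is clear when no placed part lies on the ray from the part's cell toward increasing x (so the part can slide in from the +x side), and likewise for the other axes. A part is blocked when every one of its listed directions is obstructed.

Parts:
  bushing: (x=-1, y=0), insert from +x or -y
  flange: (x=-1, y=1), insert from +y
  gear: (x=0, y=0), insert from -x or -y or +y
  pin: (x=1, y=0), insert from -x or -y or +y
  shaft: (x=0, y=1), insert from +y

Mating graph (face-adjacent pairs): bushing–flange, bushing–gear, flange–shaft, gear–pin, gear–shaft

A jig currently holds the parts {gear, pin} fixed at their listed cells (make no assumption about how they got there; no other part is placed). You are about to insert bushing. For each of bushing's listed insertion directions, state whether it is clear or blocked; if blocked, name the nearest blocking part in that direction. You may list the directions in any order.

+x: blocked by gear; -y: clear

+x: nearest on ray is gear@(0, 0) ⇒ blocked
-y: ray from bushing(-1, 0) has no placed part ⇒ clear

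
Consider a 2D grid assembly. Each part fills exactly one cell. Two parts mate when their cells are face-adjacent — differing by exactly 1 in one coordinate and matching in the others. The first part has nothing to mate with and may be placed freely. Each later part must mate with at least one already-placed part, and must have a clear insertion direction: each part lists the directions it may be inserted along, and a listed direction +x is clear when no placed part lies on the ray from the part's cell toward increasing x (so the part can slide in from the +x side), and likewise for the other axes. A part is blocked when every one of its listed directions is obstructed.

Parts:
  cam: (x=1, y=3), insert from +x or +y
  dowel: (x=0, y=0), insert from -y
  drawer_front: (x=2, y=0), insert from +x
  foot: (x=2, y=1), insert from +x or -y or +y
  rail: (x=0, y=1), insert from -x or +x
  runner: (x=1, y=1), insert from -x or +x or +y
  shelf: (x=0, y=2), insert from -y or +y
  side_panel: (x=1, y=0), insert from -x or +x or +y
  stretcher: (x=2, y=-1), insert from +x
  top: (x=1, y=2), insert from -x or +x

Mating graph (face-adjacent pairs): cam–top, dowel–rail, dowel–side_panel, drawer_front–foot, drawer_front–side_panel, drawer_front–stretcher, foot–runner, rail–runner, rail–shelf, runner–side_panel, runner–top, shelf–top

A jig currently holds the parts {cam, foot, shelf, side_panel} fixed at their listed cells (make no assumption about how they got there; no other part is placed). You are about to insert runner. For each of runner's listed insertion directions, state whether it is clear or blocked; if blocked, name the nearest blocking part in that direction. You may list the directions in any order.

-x: ray from runner(1, 1) has no placed part ⇒ clear
+x: nearest on ray is foot@(2, 1) ⇒ blocked
+y: nearest on ray is cam@(1, 3) ⇒ blocked

+x: blocked by foot; +y: blocked by cam; -x: clear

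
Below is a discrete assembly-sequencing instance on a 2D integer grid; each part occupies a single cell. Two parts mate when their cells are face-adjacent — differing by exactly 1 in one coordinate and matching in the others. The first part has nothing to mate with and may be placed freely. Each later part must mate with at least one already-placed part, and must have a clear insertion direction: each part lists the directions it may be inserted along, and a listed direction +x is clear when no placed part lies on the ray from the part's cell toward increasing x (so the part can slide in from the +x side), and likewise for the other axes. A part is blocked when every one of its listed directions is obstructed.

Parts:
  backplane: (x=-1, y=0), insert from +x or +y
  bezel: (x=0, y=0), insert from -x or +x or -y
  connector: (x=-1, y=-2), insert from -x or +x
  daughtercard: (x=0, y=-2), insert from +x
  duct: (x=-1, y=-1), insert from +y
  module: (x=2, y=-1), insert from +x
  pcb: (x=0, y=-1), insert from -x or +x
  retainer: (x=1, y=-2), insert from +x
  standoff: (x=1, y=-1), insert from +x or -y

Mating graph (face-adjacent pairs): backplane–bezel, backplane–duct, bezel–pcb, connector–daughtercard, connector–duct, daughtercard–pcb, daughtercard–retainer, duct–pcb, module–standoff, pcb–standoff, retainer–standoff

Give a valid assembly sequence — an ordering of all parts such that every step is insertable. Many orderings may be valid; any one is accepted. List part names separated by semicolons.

connector; duct; pcb; backplane; daughtercard; bezel; standoff; module; retainer

1. connector@(-1, -2) [-x clear] — {connector}
2. duct@(-1, -1) [+y clear] — {connector, duct}
3. pcb@(0, -1) [+x clear] — {connector, duct, pcb}
4. backplane@(-1, 0) [+x clear] — {backplane, connector, duct, pcb}
5. daughtercard@(0, -2) [+x clear] — {backplane, connector, daughtercard, duct, pcb}
6. bezel@(0, 0) [+x clear] — {backplane, bezel, connector, daughtercard, duct, pcb}
7. standoff@(1, -1) [+x clear] — {backplane, bezel, connector, daughtercard, duct, pcb, standoff}
8. module@(2, -1) [+x clear] — {backplane, bezel, connector, daughtercard, duct, module, pcb, standoff}
9. retainer@(1, -2) [+x clear] — {backplane, bezel, connector, daughtercard, duct, module, pcb, retainer, standoff}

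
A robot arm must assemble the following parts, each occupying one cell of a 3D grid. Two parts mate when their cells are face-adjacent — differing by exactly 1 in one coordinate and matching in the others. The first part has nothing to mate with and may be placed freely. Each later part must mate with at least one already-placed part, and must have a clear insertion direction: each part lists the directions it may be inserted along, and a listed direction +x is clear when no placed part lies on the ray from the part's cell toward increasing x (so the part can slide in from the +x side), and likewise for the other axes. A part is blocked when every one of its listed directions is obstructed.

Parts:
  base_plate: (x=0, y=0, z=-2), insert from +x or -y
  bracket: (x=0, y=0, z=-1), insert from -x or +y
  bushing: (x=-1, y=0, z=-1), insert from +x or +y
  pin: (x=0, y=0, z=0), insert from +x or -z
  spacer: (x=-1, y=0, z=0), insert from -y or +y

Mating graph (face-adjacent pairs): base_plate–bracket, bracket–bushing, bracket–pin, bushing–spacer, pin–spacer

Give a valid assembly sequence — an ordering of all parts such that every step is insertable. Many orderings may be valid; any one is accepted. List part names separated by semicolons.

1. pin@(0, 0, 0) [+x clear] — {pin}
2. bracket@(0, 0, -1) [-x clear] — {bracket, pin}
3. bushing@(-1, 0, -1) [+y clear] — {bracket, bushing, pin}
4. spacer@(-1, 0, 0) [-y clear] — {bracket, bushing, pin, spacer}
5. base_plate@(0, 0, -2) [+x clear] — {base_plate, bracket, bushing, pin, spacer}

pin; bracket; bushing; spacer; base_plate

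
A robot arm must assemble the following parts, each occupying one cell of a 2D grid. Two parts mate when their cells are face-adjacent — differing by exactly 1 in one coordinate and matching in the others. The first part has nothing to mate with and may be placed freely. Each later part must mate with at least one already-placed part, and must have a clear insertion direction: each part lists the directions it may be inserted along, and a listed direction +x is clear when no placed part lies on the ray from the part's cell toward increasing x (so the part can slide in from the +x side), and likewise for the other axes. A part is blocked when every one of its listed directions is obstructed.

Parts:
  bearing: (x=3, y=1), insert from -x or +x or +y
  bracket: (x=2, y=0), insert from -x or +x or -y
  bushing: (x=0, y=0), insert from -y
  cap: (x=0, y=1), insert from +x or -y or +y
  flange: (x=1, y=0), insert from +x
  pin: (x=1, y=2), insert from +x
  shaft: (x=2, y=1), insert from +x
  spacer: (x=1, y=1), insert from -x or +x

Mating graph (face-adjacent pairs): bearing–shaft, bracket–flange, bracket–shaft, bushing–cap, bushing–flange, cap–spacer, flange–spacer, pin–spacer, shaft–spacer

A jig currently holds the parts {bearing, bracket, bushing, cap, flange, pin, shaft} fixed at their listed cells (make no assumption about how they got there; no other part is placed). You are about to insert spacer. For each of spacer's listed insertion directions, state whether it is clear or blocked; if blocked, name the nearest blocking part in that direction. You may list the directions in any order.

-x: nearest on ray is cap@(0, 1) ⇒ blocked
+x: nearest on ray is shaft@(2, 1) ⇒ blocked

+x: blocked by shaft; -x: blocked by cap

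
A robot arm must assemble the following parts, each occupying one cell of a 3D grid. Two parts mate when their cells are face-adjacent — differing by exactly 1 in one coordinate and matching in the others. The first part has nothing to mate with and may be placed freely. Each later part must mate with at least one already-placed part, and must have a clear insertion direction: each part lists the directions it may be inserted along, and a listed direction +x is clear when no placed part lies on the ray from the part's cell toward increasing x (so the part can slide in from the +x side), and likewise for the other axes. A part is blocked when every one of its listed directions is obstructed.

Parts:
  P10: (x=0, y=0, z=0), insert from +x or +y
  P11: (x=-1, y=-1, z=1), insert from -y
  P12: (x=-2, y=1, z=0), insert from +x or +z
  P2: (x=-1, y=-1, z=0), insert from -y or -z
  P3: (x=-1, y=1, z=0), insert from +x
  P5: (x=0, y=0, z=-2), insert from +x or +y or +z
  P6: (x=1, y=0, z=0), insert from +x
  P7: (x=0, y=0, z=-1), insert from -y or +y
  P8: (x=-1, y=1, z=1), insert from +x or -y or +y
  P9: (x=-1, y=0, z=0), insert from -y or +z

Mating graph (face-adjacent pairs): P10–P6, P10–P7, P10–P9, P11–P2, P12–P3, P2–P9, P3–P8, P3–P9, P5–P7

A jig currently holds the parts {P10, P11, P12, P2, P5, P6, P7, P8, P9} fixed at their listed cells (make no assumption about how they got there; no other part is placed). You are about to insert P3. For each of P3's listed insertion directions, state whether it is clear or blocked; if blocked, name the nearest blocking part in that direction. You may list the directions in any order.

+x: ray from P3(-1, 1, 0) has no placed part ⇒ clear

+x: clear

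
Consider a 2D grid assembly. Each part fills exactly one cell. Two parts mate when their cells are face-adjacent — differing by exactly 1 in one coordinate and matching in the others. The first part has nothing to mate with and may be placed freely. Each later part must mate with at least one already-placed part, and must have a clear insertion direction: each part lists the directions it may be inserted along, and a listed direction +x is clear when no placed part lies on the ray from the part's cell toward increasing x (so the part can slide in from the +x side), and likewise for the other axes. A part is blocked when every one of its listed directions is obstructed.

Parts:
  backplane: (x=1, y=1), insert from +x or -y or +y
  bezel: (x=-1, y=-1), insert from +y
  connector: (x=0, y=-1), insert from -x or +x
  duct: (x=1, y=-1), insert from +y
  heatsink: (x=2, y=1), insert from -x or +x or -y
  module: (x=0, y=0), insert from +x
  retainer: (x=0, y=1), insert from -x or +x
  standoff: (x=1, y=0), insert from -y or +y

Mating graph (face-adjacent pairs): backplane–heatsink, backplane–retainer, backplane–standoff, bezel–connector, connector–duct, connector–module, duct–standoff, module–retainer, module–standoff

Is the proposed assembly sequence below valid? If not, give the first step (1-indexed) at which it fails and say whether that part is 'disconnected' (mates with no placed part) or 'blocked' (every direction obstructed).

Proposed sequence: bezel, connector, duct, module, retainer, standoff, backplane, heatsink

1. bezel@(-1, -1) [+y clear] — {bezel}
2. connector@(0, -1) [+x clear] — {bezel, connector}
3. duct@(1, -1) [+y clear] — {bezel, connector, duct}
4. module@(0, 0) [+x clear] — {bezel, connector, duct, module}
5. retainer@(0, 1) [-x clear] — {bezel, connector, duct, module, retainer}
6. standoff@(1, 0) [+y clear] — {bezel, connector, duct, module, retainer, standoff}
7. backplane@(1, 1) [+x clear] — {backplane, bezel, connector, duct, module, retainer, standoff}
8. heatsink@(2, 1) [+x clear] — {backplane, bezel, connector, duct, heatsink, module, retainer, standoff}

Valid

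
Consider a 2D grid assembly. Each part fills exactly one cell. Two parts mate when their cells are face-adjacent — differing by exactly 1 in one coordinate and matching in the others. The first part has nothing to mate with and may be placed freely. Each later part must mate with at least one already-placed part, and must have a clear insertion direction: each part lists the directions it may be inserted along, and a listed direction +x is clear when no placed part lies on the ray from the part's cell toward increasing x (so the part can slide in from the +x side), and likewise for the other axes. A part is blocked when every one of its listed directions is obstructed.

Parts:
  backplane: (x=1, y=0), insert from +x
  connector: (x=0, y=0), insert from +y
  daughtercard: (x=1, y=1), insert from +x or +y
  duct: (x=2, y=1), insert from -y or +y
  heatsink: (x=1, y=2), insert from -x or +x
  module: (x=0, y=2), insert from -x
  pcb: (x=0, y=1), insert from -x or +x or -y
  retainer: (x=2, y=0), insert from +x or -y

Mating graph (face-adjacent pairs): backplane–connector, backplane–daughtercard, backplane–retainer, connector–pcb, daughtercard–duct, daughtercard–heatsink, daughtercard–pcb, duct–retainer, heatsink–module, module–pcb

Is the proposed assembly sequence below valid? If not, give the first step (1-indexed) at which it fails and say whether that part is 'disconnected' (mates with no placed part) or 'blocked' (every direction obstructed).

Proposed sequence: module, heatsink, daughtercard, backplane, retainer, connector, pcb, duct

Invalid at step 6 (blocked)

1. module@(0, 2) [-x clear] — {module}
2. heatsink@(1, 2) [+x clear] — {heatsink, module}
3. daughtercard@(1, 1) [+x clear] — {daughtercard, heatsink, module}
4. backplane@(1, 0) [+x clear] — {backplane, daughtercard, heatsink, module}
5. retainer@(2, 0) [+x clear] — {backplane, daughtercard, heatsink, module, retainer}
6. connector@(0, 0) — +y all obstructed ⇒ blocked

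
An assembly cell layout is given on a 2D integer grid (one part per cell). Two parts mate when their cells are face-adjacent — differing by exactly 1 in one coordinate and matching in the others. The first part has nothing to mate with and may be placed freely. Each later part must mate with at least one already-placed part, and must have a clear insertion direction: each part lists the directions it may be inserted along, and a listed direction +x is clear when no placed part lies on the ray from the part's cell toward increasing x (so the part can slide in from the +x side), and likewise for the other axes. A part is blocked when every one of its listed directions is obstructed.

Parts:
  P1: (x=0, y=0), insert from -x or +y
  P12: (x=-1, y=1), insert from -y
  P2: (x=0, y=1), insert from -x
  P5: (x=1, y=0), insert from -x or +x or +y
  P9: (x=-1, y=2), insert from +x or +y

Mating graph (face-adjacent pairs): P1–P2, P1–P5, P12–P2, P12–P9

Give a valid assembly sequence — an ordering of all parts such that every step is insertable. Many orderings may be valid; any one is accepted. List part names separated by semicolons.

1. P1@(0, 0) [-x clear] — {P1}
2. P2@(0, 1) [-x clear] — {P1, P2}
3. P5@(1, 0) [+x clear] — {P1, P2, P5}
4. P12@(-1, 1) [-y clear] — {P1, P12, P2, P5}
5. P9@(-1, 2) [+x clear] — {P1, P12, P2, P5, P9}

P1; P2; P5; P12; P9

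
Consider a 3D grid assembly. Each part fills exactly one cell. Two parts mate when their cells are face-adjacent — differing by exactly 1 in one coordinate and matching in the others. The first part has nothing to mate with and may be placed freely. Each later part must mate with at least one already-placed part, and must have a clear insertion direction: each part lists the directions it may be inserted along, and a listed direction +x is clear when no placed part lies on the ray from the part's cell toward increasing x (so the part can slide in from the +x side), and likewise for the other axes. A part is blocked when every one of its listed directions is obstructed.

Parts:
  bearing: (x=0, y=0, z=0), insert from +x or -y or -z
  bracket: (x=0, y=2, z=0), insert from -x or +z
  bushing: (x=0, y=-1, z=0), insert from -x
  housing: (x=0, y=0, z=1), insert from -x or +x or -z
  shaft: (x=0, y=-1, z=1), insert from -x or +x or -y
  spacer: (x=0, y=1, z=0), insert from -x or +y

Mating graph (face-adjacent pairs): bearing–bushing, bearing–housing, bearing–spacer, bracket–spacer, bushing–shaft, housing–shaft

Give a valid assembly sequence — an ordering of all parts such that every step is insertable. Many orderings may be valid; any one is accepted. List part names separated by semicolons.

1. bearing@(0, 0, 0) [+x clear] — {bearing}
2. spacer@(0, 1, 0) [-x clear] — {bearing, spacer}
3. bracket@(0, 2, 0) [-x clear] — {bearing, bracket, spacer}
4. housing@(0, 0, 1) [-x clear] — {bearing, bracket, housing, spacer}
5. shaft@(0, -1, 1) [-x clear] — {bearing, bracket, housing, shaft, spacer}
6. bushing@(0, -1, 0) [-x clear] — {bearing, bracket, bushing, housing, shaft, spacer}

bearing; spacer; bracket; housing; shaft; bushing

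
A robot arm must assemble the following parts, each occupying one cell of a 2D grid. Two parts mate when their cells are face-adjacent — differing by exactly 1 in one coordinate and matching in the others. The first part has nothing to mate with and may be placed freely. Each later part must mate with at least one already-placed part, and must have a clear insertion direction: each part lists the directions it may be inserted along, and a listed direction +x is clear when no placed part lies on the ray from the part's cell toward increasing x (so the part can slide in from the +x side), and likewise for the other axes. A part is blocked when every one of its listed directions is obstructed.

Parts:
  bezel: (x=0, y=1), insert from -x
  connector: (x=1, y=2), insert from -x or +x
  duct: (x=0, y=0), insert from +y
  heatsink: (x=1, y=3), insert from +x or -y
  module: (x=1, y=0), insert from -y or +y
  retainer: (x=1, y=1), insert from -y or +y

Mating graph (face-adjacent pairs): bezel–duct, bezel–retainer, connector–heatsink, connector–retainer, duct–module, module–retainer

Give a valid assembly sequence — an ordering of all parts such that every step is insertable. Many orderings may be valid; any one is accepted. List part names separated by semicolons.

1. duct@(0, 0) [+y clear] — {duct}
2. module@(1, 0) [-y clear] — {duct, module}
3. retainer@(1, 1) [+y clear] — {duct, module, retainer}
4. connector@(1, 2) [-x clear] — {connector, duct, module, retainer}
5. heatsink@(1, 3) [+x clear] — {connector, duct, heatsink, module, retainer}
6. bezel@(0, 1) [-x clear] — {bezel, connector, duct, heatsink, module, retainer}

duct; module; retainer; connector; heatsink; bezel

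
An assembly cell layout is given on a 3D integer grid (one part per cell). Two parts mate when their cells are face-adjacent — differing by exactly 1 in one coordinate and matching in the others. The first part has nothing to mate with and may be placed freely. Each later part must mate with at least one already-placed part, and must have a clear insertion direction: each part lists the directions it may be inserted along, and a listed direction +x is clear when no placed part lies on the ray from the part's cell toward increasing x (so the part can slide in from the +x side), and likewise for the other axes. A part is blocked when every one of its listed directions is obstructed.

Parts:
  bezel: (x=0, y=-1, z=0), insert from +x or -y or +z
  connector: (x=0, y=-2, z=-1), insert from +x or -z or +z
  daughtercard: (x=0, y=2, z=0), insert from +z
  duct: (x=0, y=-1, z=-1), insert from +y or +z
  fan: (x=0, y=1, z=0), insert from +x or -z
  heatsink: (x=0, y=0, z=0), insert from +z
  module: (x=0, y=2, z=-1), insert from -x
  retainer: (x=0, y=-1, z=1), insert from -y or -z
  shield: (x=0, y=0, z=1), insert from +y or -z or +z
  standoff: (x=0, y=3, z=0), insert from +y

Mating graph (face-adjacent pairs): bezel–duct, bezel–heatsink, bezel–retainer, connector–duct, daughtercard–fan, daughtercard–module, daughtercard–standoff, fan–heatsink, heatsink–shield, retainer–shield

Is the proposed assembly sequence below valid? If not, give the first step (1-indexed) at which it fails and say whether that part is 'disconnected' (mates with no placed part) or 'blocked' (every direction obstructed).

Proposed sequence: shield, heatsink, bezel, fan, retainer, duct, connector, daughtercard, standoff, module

Invalid at step 2 (blocked)

1. shield@(0, 0, 1) [+y clear] — {shield}
2. heatsink@(0, 0, 0) — +z all obstructed ⇒ blocked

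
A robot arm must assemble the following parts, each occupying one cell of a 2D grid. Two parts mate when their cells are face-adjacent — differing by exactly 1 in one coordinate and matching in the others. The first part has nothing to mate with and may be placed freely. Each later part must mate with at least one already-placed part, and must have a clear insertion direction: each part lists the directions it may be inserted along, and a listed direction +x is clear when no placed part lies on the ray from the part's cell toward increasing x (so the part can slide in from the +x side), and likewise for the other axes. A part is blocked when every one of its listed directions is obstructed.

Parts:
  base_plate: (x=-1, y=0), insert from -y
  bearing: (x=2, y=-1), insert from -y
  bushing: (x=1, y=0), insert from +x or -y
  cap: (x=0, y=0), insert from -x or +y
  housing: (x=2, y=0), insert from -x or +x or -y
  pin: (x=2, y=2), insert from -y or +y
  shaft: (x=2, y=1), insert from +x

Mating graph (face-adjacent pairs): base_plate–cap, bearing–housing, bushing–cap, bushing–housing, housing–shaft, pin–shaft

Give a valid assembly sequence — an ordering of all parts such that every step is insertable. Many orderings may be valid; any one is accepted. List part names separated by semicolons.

1. cap@(0, 0) [-x clear] — {cap}
2. bushing@(1, 0) [+x clear] — {bushing, cap}
3. base_plate@(-1, 0) [-y clear] — {base_plate, bushing, cap}
4. housing@(2, 0) [+x clear] — {base_plate, bushing, cap, housing}
5. bearing@(2, -1) [-y clear] — {base_plate, bearing, bushing, cap, housing}
6. shaft@(2, 1) [+x clear] — {base_plate, bearing, bushing, cap, housing, shaft}
7. pin@(2, 2) [+y clear] — {base_plate, bearing, bushing, cap, housing, pin, shaft}

cap; bushing; base_plate; housing; bearing; shaft; pin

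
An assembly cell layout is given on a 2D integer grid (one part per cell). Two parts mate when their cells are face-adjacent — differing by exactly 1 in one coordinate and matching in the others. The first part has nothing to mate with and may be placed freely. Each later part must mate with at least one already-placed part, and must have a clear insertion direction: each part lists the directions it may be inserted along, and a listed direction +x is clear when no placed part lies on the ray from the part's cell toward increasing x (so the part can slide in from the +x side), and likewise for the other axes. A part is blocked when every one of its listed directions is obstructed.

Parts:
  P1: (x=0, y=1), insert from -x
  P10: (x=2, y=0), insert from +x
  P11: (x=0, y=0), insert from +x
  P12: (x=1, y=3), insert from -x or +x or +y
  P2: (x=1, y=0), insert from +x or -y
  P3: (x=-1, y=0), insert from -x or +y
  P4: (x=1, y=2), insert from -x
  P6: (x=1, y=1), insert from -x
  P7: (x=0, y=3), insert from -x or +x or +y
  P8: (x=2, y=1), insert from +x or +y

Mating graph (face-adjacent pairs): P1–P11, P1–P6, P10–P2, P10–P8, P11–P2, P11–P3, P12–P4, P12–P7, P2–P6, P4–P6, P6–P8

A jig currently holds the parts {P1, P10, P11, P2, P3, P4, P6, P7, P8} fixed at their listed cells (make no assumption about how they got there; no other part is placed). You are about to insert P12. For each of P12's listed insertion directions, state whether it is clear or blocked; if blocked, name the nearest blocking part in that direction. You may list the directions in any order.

-x: nearest on ray is P7@(0, 3) ⇒ blocked
+x: ray from P12(1, 3) has no placed part ⇒ clear
+y: ray from P12(1, 3) has no placed part ⇒ clear

+x: clear; +y: clear; -x: blocked by P7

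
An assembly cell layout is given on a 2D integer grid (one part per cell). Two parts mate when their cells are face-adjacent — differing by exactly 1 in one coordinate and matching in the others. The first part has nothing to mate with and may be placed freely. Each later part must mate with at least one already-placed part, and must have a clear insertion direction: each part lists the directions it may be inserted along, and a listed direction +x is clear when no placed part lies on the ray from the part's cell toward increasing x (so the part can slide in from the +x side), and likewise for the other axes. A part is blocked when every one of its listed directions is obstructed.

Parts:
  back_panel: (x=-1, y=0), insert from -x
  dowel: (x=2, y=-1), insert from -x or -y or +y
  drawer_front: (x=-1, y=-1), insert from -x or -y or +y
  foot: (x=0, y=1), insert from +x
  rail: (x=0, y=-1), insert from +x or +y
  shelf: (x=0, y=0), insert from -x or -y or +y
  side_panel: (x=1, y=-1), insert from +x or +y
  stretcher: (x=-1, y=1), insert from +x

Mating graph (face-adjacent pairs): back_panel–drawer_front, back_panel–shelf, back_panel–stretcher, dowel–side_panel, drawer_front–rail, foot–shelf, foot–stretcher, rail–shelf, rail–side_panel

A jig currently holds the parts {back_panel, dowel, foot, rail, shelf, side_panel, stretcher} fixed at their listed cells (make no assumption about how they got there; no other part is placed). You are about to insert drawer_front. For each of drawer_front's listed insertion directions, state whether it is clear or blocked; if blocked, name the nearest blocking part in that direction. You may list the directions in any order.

+y: blocked by back_panel; -x: clear; -y: clear

-x: ray from drawer_front(-1, -1) has no placed part ⇒ clear
-y: ray from drawer_front(-1, -1) has no placed part ⇒ clear
+y: nearest on ray is back_panel@(-1, 0) ⇒ blocked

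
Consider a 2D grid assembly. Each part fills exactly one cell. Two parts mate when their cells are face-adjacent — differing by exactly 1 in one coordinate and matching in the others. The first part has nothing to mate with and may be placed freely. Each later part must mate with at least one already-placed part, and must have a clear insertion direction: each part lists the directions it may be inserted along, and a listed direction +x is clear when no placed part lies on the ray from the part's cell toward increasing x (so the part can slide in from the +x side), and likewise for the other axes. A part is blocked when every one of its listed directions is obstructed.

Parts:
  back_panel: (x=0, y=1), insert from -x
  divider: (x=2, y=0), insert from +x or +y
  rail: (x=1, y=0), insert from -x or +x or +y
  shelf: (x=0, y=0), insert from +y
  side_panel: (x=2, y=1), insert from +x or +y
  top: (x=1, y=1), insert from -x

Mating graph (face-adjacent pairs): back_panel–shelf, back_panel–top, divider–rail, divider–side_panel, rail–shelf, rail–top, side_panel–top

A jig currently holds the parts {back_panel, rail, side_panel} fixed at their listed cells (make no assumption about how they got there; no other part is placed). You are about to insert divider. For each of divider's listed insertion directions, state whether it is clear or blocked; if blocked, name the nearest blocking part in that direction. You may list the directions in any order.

+x: ray from divider(2, 0) has no placed part ⇒ clear
+y: nearest on ray is side_panel@(2, 1) ⇒ blocked

+x: clear; +y: blocked by side_panel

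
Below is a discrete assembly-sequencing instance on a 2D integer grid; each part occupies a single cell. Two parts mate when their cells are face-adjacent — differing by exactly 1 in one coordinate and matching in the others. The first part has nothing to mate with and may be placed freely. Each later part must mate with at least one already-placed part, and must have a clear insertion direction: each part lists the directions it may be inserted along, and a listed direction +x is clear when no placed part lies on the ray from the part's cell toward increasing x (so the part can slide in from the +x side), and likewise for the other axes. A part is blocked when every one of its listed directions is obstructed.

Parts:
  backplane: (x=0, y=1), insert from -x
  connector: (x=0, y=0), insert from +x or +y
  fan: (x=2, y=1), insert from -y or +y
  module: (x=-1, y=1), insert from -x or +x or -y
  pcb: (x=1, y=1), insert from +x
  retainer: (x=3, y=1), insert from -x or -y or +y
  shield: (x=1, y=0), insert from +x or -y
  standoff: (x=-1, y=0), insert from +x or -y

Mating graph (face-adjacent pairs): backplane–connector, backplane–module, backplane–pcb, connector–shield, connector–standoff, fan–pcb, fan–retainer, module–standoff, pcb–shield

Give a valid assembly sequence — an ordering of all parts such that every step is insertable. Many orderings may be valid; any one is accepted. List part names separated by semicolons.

1. connector@(0, 0) [+x clear] — {connector}
2. standoff@(-1, 0) [-y clear] — {connector, standoff}
3. backplane@(0, 1) [-x clear] — {backplane, connector, standoff}
4. module@(-1, 1) [-x clear] — {backplane, connector, module, standoff}
5. pcb@(1, 1) [+x clear] — {backplane, connector, module, pcb, standoff}
6. fan@(2, 1) [-y clear] — {backplane, connector, fan, module, pcb, standoff}
7. retainer@(3, 1) [-y clear] — {backplane, connector, fan, module, pcb, retainer, standoff}
8. shield@(1, 0) [+x clear] — {backplane, connector, fan, module, pcb, retainer, shield, standoff}

connector; standoff; backplane; module; pcb; fan; retainer; shield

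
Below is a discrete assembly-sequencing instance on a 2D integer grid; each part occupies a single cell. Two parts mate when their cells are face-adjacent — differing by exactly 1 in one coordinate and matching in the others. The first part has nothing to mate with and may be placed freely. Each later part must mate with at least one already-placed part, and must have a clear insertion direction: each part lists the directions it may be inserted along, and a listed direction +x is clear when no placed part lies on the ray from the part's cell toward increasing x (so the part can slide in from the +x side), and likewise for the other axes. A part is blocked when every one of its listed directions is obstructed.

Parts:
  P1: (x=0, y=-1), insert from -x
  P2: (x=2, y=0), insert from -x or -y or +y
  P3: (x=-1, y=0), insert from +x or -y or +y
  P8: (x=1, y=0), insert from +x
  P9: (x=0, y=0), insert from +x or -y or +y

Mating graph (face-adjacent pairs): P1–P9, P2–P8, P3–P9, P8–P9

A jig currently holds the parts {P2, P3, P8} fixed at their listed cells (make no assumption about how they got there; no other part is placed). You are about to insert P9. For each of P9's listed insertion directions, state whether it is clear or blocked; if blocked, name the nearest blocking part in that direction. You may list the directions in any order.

+x: nearest on ray is P8@(1, 0) ⇒ blocked
-y: ray from P9(0, 0) has no placed part ⇒ clear
+y: ray from P9(0, 0) has no placed part ⇒ clear

+x: blocked by P8; +y: clear; -y: clear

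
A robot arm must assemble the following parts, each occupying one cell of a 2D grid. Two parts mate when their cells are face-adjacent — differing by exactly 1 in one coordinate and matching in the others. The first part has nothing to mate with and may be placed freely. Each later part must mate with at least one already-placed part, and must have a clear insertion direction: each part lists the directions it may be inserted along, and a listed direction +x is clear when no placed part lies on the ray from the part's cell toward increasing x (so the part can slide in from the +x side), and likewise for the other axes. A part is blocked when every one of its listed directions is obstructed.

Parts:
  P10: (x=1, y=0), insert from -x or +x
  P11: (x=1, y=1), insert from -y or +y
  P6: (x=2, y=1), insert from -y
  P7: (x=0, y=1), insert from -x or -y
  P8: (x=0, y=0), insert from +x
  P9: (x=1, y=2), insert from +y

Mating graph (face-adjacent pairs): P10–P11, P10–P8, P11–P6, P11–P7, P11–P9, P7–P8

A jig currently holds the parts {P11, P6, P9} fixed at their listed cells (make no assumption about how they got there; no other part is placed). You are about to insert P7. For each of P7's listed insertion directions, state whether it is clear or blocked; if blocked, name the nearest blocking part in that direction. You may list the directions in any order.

-x: ray from P7(0, 1) has no placed part ⇒ clear
-y: ray from P7(0, 1) has no placed part ⇒ clear

-x: clear; -y: clear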